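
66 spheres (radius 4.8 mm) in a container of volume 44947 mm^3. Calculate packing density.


V_sphere = 4/3*pi*4.8^3 = 463.2467 mm^3
Total V = 66*463.2467 = 30574.2822 mm^3
PD = 30574.2822 / 44947 = 0.68

0.68


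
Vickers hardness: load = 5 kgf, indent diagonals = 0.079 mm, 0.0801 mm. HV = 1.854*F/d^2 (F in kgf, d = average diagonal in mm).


d_avg = (0.079+0.0801)/2 = 0.07955 mm
HV = 1.854*5/0.07955^2 = 1465

1465


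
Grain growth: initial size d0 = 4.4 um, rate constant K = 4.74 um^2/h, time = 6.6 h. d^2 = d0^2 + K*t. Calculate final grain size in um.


d^2 = 4.4^2 + 4.74*6.6 = 50.644
d = sqrt(50.644) = 7.12 um

7.12


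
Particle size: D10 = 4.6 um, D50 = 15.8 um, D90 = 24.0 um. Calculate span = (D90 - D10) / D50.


Span = (24.0 - 4.6) / 15.8 = 19.4 / 15.8 = 1.228

1.228


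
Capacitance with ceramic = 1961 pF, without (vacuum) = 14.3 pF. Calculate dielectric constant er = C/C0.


er = 1961 / 14.3 = 137.13

137.13


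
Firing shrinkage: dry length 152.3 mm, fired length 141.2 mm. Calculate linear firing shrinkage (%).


FS = (152.3 - 141.2) / 152.3 * 100 = 7.29%

7.29


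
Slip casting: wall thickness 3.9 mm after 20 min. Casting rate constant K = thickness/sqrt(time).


K = 3.9 / sqrt(20) = 3.9 / 4.4721 = 0.872 mm/min^0.5

0.872


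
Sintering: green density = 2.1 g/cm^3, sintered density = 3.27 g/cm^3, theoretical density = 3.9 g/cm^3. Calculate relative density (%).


Relative = 3.27 / 3.9 * 100 = 83.8%

83.8


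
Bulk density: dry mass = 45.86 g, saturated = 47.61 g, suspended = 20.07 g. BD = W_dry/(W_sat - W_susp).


BD = 45.86 / (47.61 - 20.07) = 45.86 / 27.54 = 1.665 g/cm^3

1.665


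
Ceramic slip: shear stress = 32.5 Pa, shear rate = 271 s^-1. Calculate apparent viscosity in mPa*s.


eta = tau/gamma * 1000 = 32.5/271 * 1000 = 119.9 mPa*s

119.9


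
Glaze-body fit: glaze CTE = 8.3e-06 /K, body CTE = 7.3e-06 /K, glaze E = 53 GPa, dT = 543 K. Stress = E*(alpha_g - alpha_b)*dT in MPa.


Stress = 53*1000*(8.3e-06 - 7.3e-06)*543 = 28.8 MPa

28.8


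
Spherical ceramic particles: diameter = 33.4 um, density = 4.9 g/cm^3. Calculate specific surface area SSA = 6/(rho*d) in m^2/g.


SSA = 6 / (4.9 * 33.4) = 0.037 m^2/g

0.037


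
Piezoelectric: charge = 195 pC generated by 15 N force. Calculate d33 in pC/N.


d33 = 195 / 15 = 13.0 pC/N

13.0


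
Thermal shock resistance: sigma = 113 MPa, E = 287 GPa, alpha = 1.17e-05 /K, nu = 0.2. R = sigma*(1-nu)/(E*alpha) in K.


R = 113*(1-0.2)/(287*1000*1.17e-05) = 27 K

27


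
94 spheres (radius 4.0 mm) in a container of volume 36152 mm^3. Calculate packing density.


V_sphere = 4/3*pi*4.0^3 = 268.0826 mm^3
Total V = 94*268.0826 = 25199.7644 mm^3
PD = 25199.7644 / 36152 = 0.697

0.697


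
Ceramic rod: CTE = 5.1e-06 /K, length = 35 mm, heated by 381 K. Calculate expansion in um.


dL = 5.1e-06 * 35 * 381 * 1000 = 68.009 um

68.009


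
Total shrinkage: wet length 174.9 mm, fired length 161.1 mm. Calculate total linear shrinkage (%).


TS = (174.9 - 161.1) / 174.9 * 100 = 7.89%

7.89


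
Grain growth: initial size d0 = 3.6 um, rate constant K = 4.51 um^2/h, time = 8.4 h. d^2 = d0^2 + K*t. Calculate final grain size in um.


d^2 = 3.6^2 + 4.51*8.4 = 50.844
d = sqrt(50.844) = 7.13 um

7.13


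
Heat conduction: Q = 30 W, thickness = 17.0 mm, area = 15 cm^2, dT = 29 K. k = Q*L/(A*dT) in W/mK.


k = 30*17.0/1000/(15/10000*29) = 11.72 W/mK

11.72


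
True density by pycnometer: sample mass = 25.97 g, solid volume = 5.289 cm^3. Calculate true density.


TD = 25.97 / 5.289 = 4.91 g/cm^3

4.91


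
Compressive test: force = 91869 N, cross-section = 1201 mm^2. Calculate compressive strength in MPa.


CS = 91869 / 1201 = 76.5 MPa

76.5


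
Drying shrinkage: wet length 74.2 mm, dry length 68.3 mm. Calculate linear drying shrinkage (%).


DS = (74.2 - 68.3) / 74.2 * 100 = 7.95%

7.95


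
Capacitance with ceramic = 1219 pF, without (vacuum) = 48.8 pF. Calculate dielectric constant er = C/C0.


er = 1219 / 48.8 = 24.98

24.98


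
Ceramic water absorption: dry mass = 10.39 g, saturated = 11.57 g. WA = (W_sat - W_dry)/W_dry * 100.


WA = (11.57 - 10.39) / 10.39 * 100 = 11.36%

11.36


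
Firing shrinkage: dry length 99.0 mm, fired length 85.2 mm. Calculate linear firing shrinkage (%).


FS = (99.0 - 85.2) / 99.0 * 100 = 13.94%

13.94


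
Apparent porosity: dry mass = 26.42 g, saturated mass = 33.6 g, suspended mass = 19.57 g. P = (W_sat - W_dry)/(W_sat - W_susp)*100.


P = (33.6 - 26.42) / (33.6 - 19.57) * 100 = 7.18 / 14.03 * 100 = 51.2%

51.2


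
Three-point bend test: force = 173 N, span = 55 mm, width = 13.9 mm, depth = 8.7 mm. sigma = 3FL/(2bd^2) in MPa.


sigma = 3*173*55/(2*13.9*8.7^2) = 13.6 MPa

13.6


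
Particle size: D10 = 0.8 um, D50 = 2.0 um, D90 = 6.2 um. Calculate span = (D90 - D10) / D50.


Span = (6.2 - 0.8) / 2.0 = 5.4 / 2.0 = 2.7

2.7


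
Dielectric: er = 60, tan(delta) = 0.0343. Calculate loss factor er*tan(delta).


Loss = 60 * 0.0343 = 2.058

2.058


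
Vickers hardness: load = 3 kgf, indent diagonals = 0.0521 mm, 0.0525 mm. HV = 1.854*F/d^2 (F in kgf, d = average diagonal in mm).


d_avg = (0.0521+0.0525)/2 = 0.0523 mm
HV = 1.854*3/0.0523^2 = 2033

2033


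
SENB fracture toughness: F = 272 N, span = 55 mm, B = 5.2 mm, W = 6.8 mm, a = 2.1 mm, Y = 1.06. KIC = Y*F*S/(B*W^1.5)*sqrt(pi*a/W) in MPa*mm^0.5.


KIC = 1.06*272*55/(5.2*6.8^1.5)*sqrt(pi*2.1/6.8) = 169.4

169.4


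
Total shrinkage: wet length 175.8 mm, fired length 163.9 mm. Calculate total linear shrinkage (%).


TS = (175.8 - 163.9) / 175.8 * 100 = 6.77%

6.77


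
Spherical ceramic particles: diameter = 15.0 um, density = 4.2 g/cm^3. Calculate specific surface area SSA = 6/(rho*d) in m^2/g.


SSA = 6 / (4.2 * 15.0) = 0.095 m^2/g

0.095


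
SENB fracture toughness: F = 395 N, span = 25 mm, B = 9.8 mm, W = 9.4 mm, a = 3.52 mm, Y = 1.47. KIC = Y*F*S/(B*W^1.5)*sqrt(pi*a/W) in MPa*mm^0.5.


KIC = 1.47*395*25/(9.8*9.4^1.5)*sqrt(pi*3.52/9.4) = 55.75

55.75


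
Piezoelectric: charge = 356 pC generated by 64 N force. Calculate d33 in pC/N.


d33 = 356 / 64 = 5.6 pC/N

5.6


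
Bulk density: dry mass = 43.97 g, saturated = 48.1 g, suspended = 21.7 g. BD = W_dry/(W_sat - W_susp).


BD = 43.97 / (48.1 - 21.7) = 43.97 / 26.4 = 1.666 g/cm^3

1.666


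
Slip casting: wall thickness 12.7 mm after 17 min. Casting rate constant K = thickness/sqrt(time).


K = 12.7 / sqrt(17) = 12.7 / 4.1231 = 3.08 mm/min^0.5

3.08


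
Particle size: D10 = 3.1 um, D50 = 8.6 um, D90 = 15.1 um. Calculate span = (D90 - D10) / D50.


Span = (15.1 - 3.1) / 8.6 = 12.0 / 8.6 = 1.395

1.395


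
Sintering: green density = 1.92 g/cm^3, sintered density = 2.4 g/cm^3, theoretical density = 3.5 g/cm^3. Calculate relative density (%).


Relative = 2.4 / 3.5 * 100 = 68.6%

68.6


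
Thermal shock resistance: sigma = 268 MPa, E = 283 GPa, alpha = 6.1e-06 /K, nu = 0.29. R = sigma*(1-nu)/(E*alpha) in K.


R = 268*(1-0.29)/(283*1000*6.1e-06) = 110 K

110


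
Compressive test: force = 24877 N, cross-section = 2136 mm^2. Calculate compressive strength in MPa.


CS = 24877 / 2136 = 11.6 MPa

11.6


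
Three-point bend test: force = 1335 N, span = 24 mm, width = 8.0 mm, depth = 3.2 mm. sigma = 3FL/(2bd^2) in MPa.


sigma = 3*1335*24/(2*8.0*3.2^2) = 586.7 MPa

586.7


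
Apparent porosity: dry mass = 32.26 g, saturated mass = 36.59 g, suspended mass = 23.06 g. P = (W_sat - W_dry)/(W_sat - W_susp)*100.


P = (36.59 - 32.26) / (36.59 - 23.06) * 100 = 4.33 / 13.53 * 100 = 32.0%

32.0


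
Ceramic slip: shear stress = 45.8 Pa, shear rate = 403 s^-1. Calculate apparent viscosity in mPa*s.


eta = tau/gamma * 1000 = 45.8/403 * 1000 = 113.6 mPa*s

113.6


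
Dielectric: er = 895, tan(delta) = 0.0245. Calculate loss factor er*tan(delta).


Loss = 895 * 0.0245 = 21.928

21.928


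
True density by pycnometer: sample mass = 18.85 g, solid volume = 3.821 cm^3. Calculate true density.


TD = 18.85 / 3.821 = 4.933 g/cm^3

4.933


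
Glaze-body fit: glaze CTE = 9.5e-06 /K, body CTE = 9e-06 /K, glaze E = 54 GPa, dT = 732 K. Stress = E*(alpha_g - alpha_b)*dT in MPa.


Stress = 54*1000*(9.5e-06 - 9e-06)*732 = 19.8 MPa

19.8


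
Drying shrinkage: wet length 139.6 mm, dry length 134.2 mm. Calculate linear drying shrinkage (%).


DS = (139.6 - 134.2) / 139.6 * 100 = 3.87%

3.87


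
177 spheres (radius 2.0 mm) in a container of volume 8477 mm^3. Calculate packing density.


V_sphere = 4/3*pi*2.0^3 = 33.5103 mm^3
Total V = 177*33.5103 = 5931.3231 mm^3
PD = 5931.3231 / 8477 = 0.7

0.7


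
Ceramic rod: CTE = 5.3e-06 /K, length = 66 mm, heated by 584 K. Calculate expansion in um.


dL = 5.3e-06 * 66 * 584 * 1000 = 204.283 um

204.283


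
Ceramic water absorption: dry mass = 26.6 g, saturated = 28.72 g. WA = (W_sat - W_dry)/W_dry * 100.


WA = (28.72 - 26.6) / 26.6 * 100 = 7.97%

7.97


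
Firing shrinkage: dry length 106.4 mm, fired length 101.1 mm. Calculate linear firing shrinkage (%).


FS = (106.4 - 101.1) / 106.4 * 100 = 4.98%

4.98


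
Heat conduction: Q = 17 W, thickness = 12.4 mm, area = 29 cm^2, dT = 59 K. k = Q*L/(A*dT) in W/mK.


k = 17*12.4/1000/(29/10000*59) = 1.23 W/mK

1.23


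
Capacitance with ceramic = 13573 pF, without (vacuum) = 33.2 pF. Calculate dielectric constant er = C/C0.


er = 13573 / 33.2 = 408.83

408.83


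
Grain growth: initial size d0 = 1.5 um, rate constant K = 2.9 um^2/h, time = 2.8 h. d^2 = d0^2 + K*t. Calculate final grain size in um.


d^2 = 1.5^2 + 2.9*2.8 = 10.37
d = sqrt(10.37) = 3.22 um

3.22


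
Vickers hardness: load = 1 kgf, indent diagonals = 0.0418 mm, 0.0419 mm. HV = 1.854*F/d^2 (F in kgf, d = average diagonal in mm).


d_avg = (0.0418+0.0419)/2 = 0.04185 mm
HV = 1.854*1/0.04185^2 = 1059

1059


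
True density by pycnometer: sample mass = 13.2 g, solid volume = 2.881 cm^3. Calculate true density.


TD = 13.2 / 2.881 = 4.582 g/cm^3

4.582


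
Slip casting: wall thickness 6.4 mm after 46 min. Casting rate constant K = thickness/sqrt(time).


K = 6.4 / sqrt(46) = 6.4 / 6.7823 = 0.944 mm/min^0.5

0.944


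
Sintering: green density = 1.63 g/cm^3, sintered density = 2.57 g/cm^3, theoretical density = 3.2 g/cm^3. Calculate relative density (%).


Relative = 2.57 / 3.2 * 100 = 80.3%

80.3


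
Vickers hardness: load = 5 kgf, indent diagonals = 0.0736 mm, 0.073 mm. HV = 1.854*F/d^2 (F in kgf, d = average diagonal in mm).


d_avg = (0.0736+0.073)/2 = 0.0733 mm
HV = 1.854*5/0.0733^2 = 1725

1725


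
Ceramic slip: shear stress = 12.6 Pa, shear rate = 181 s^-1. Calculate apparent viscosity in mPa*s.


eta = tau/gamma * 1000 = 12.6/181 * 1000 = 69.6 mPa*s

69.6


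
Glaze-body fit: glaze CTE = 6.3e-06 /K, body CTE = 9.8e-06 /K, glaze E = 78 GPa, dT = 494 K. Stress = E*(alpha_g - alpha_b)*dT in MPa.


Stress = 78*1000*(6.3e-06 - 9.8e-06)*494 = -134.9 MPa

-134.9


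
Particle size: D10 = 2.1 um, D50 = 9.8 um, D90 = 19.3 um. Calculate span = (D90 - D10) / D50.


Span = (19.3 - 2.1) / 9.8 = 17.2 / 9.8 = 1.755

1.755


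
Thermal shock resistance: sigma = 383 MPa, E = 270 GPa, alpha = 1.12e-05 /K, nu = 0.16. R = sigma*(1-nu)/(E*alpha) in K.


R = 383*(1-0.16)/(270*1000*1.12e-05) = 106 K

106


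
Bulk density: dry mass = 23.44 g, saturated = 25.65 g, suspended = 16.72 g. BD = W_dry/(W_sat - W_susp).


BD = 23.44 / (25.65 - 16.72) = 23.44 / 8.93 = 2.625 g/cm^3

2.625


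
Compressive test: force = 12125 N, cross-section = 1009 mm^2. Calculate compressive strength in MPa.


CS = 12125 / 1009 = 12.0 MPa

12.0


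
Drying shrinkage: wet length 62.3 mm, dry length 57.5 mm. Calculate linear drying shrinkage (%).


DS = (62.3 - 57.5) / 62.3 * 100 = 7.7%

7.7


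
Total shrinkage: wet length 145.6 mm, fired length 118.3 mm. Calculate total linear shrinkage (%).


TS = (145.6 - 118.3) / 145.6 * 100 = 18.75%

18.75


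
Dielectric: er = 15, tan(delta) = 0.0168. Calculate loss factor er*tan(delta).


Loss = 15 * 0.0168 = 0.252

0.252


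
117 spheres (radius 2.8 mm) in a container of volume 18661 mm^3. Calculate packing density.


V_sphere = 4/3*pi*2.8^3 = 91.9523 mm^3
Total V = 117*91.9523 = 10758.4191 mm^3
PD = 10758.4191 / 18661 = 0.577

0.577


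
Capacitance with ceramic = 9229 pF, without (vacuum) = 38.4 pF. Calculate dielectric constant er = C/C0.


er = 9229 / 38.4 = 240.34

240.34


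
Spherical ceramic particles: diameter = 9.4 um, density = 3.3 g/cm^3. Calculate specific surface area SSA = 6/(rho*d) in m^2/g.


SSA = 6 / (3.3 * 9.4) = 0.193 m^2/g

0.193


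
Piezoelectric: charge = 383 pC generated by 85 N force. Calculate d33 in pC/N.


d33 = 383 / 85 = 4.5 pC/N

4.5


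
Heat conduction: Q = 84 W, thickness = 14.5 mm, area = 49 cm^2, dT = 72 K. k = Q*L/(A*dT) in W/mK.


k = 84*14.5/1000/(49/10000*72) = 3.45 W/mK

3.45


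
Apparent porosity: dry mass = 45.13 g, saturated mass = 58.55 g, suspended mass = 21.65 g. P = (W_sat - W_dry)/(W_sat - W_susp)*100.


P = (58.55 - 45.13) / (58.55 - 21.65) * 100 = 13.42 / 36.9 * 100 = 36.4%

36.4


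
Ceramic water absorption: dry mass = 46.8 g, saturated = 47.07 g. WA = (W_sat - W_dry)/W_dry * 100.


WA = (47.07 - 46.8) / 46.8 * 100 = 0.58%

0.58


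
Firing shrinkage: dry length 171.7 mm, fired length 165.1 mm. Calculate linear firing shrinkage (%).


FS = (171.7 - 165.1) / 171.7 * 100 = 3.84%

3.84


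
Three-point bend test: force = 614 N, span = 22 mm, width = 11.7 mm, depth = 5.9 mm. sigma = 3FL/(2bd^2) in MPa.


sigma = 3*614*22/(2*11.7*5.9^2) = 49.7 MPa

49.7


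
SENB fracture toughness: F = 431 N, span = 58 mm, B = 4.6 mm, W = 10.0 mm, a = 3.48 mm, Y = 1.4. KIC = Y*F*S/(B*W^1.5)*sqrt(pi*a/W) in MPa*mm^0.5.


KIC = 1.4*431*58/(4.6*10.0^1.5)*sqrt(pi*3.48/10.0) = 251.56

251.56


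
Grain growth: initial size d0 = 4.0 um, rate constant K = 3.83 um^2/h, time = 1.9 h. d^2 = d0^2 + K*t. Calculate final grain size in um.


d^2 = 4.0^2 + 3.83*1.9 = 23.277
d = sqrt(23.277) = 4.82 um

4.82


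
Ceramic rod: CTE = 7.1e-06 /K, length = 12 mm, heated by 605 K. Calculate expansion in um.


dL = 7.1e-06 * 12 * 605 * 1000 = 51.546 um

51.546


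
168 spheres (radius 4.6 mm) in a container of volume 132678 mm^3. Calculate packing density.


V_sphere = 4/3*pi*4.6^3 = 407.7201 mm^3
Total V = 168*407.7201 = 68496.9768 mm^3
PD = 68496.9768 / 132678 = 0.516

0.516


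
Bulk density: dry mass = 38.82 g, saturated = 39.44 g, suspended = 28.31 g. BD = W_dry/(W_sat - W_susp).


BD = 38.82 / (39.44 - 28.31) = 38.82 / 11.13 = 3.488 g/cm^3

3.488


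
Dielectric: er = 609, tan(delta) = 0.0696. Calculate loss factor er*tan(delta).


Loss = 609 * 0.0696 = 42.386

42.386


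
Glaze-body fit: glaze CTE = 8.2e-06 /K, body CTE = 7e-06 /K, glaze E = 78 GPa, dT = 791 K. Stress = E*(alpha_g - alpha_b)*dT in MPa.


Stress = 78*1000*(8.2e-06 - 7e-06)*791 = 74.0 MPa

74.0


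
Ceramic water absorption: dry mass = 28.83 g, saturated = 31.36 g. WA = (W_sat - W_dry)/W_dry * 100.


WA = (31.36 - 28.83) / 28.83 * 100 = 8.78%

8.78


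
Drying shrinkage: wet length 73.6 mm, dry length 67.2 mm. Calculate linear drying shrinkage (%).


DS = (73.6 - 67.2) / 73.6 * 100 = 8.7%

8.7


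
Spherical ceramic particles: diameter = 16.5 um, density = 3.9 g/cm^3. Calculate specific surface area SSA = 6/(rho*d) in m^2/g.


SSA = 6 / (3.9 * 16.5) = 0.093 m^2/g

0.093


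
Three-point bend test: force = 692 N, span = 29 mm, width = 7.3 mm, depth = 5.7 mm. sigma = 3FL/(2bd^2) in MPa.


sigma = 3*692*29/(2*7.3*5.7^2) = 126.9 MPa

126.9


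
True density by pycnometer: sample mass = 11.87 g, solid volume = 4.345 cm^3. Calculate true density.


TD = 11.87 / 4.345 = 2.732 g/cm^3

2.732


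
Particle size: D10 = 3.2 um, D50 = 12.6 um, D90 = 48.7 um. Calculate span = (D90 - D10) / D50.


Span = (48.7 - 3.2) / 12.6 = 45.5 / 12.6 = 3.611

3.611


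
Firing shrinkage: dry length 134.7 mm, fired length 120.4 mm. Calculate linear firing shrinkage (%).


FS = (134.7 - 120.4) / 134.7 * 100 = 10.62%

10.62


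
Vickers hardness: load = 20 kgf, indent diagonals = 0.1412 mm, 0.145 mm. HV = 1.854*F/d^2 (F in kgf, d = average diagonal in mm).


d_avg = (0.1412+0.145)/2 = 0.1431 mm
HV = 1.854*20/0.1431^2 = 1811

1811


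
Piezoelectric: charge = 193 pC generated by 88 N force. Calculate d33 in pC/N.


d33 = 193 / 88 = 2.2 pC/N

2.2


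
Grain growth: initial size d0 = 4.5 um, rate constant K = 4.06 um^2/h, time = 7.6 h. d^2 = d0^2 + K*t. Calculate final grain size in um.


d^2 = 4.5^2 + 4.06*7.6 = 51.106
d = sqrt(51.106) = 7.15 um

7.15


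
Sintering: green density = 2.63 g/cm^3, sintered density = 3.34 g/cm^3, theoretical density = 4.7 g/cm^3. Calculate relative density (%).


Relative = 3.34 / 4.7 * 100 = 71.1%

71.1


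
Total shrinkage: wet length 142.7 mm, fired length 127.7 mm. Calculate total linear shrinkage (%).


TS = (142.7 - 127.7) / 142.7 * 100 = 10.51%

10.51


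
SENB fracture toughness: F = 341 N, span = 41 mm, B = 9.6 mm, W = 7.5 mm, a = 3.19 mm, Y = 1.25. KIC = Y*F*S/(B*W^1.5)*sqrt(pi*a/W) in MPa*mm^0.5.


KIC = 1.25*341*41/(9.6*7.5^1.5)*sqrt(pi*3.19/7.5) = 102.45

102.45


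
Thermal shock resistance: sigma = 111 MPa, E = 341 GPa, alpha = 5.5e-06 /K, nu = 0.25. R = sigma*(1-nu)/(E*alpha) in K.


R = 111*(1-0.25)/(341*1000*5.5e-06) = 44 K

44


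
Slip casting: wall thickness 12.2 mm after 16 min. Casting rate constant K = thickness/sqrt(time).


K = 12.2 / sqrt(16) = 12.2 / 4.0 = 3.05 mm/min^0.5

3.05


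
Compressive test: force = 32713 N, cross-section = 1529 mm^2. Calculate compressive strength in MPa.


CS = 32713 / 1529 = 21.4 MPa

21.4


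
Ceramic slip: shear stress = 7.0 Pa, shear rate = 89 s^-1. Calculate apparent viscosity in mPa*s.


eta = tau/gamma * 1000 = 7.0/89 * 1000 = 78.7 mPa*s

78.7


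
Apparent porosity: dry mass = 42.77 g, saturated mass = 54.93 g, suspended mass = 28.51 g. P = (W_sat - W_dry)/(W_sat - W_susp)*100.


P = (54.93 - 42.77) / (54.93 - 28.51) * 100 = 12.16 / 26.42 * 100 = 46.0%

46.0


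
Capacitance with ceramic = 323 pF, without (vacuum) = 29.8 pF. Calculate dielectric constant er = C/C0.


er = 323 / 29.8 = 10.84

10.84


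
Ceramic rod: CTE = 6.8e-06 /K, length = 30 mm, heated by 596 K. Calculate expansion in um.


dL = 6.8e-06 * 30 * 596 * 1000 = 121.584 um

121.584


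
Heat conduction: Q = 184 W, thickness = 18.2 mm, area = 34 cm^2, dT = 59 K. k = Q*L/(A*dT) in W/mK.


k = 184*18.2/1000/(34/10000*59) = 16.69 W/mK

16.69


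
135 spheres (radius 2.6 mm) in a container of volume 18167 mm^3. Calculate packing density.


V_sphere = 4/3*pi*2.6^3 = 73.6222 mm^3
Total V = 135*73.6222 = 9938.997 mm^3
PD = 9938.997 / 18167 = 0.547

0.547


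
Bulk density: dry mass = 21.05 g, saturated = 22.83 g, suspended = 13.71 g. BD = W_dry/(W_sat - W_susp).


BD = 21.05 / (22.83 - 13.71) = 21.05 / 9.12 = 2.308 g/cm^3

2.308


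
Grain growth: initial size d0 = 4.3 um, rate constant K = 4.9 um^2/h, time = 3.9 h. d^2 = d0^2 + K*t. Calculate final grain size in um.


d^2 = 4.3^2 + 4.9*3.9 = 37.6
d = sqrt(37.6) = 6.13 um

6.13


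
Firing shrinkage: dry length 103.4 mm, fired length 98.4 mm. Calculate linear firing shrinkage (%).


FS = (103.4 - 98.4) / 103.4 * 100 = 4.84%

4.84


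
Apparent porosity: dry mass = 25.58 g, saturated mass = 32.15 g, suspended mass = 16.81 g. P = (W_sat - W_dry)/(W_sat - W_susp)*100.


P = (32.15 - 25.58) / (32.15 - 16.81) * 100 = 6.57 / 15.34 * 100 = 42.8%

42.8


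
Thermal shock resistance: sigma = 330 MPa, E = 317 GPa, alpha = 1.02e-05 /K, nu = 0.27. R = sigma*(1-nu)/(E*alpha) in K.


R = 330*(1-0.27)/(317*1000*1.02e-05) = 75 K

75


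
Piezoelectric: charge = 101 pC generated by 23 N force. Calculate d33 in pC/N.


d33 = 101 / 23 = 4.4 pC/N

4.4


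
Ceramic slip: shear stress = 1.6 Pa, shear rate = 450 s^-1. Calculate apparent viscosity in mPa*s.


eta = tau/gamma * 1000 = 1.6/450 * 1000 = 3.6 mPa*s

3.6


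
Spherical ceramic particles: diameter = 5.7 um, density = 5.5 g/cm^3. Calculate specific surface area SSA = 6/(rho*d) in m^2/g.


SSA = 6 / (5.5 * 5.7) = 0.191 m^2/g

0.191


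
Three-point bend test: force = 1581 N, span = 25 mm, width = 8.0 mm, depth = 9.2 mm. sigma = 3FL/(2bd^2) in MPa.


sigma = 3*1581*25/(2*8.0*9.2^2) = 87.6 MPa

87.6


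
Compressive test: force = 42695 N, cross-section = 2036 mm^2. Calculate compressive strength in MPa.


CS = 42695 / 2036 = 21.0 MPa

21.0


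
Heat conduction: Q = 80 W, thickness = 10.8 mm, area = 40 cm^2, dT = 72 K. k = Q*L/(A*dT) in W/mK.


k = 80*10.8/1000/(40/10000*72) = 3.0 W/mK

3.0


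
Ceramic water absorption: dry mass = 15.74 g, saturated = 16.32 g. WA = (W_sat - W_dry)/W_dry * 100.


WA = (16.32 - 15.74) / 15.74 * 100 = 3.68%

3.68


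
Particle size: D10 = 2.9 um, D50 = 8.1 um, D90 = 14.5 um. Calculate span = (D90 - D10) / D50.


Span = (14.5 - 2.9) / 8.1 = 11.6 / 8.1 = 1.432

1.432


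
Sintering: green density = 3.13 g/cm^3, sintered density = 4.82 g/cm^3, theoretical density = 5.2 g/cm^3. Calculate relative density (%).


Relative = 4.82 / 5.2 * 100 = 92.7%

92.7


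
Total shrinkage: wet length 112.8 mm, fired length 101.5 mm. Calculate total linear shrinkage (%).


TS = (112.8 - 101.5) / 112.8 * 100 = 10.02%

10.02


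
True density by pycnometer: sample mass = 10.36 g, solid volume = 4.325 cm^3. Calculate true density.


TD = 10.36 / 4.325 = 2.395 g/cm^3

2.395


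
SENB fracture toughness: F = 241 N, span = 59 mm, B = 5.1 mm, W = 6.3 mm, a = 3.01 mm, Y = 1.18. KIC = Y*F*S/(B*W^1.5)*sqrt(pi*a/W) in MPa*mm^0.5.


KIC = 1.18*241*59/(5.1*6.3^1.5)*sqrt(pi*3.01/6.3) = 254.89

254.89


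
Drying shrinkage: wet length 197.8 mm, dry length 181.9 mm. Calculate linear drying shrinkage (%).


DS = (197.8 - 181.9) / 197.8 * 100 = 8.04%

8.04


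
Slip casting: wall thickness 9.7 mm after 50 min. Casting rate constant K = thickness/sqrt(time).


K = 9.7 / sqrt(50) = 9.7 / 7.0711 = 1.372 mm/min^0.5

1.372


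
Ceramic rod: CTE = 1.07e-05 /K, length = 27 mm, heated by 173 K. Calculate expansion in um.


dL = 1.07e-05 * 27 * 173 * 1000 = 49.98 um

49.98


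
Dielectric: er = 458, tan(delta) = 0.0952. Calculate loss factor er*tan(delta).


Loss = 458 * 0.0952 = 43.602

43.602


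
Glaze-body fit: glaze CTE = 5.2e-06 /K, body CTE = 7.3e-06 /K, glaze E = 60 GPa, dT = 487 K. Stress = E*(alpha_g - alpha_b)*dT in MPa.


Stress = 60*1000*(5.2e-06 - 7.3e-06)*487 = -61.4 MPa

-61.4


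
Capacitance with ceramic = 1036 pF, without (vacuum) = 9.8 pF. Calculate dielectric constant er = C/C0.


er = 1036 / 9.8 = 105.71

105.71


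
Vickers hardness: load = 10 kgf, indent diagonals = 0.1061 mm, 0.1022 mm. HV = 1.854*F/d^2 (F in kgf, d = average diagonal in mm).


d_avg = (0.1061+0.1022)/2 = 0.10415 mm
HV = 1.854*10/0.10415^2 = 1709

1709


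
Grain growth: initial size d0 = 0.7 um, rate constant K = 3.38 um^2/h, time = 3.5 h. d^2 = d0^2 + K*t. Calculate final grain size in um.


d^2 = 0.7^2 + 3.38*3.5 = 12.32
d = sqrt(12.32) = 3.51 um

3.51


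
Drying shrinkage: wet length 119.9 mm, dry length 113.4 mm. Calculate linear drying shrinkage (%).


DS = (119.9 - 113.4) / 119.9 * 100 = 5.42%

5.42


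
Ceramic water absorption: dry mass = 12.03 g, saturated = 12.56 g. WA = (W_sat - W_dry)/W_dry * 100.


WA = (12.56 - 12.03) / 12.03 * 100 = 4.41%

4.41


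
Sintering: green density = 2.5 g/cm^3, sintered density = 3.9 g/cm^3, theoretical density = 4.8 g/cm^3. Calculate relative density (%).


Relative = 3.9 / 4.8 * 100 = 81.3%

81.3


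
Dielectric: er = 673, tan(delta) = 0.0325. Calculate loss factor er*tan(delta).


Loss = 673 * 0.0325 = 21.873

21.873


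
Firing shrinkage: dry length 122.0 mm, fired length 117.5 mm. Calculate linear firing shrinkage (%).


FS = (122.0 - 117.5) / 122.0 * 100 = 3.69%

3.69


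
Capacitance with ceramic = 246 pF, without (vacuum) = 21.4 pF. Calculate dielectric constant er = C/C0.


er = 246 / 21.4 = 11.5

11.5


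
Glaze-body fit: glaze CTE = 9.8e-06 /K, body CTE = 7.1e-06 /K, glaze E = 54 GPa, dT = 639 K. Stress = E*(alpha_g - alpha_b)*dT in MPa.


Stress = 54*1000*(9.8e-06 - 7.1e-06)*639 = 93.2 MPa

93.2


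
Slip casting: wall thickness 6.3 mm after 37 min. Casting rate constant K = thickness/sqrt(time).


K = 6.3 / sqrt(37) = 6.3 / 6.0828 = 1.036 mm/min^0.5

1.036


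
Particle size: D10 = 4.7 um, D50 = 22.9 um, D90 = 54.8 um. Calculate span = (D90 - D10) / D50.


Span = (54.8 - 4.7) / 22.9 = 50.1 / 22.9 = 2.188

2.188


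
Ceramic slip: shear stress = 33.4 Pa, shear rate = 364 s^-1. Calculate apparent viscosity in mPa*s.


eta = tau/gamma * 1000 = 33.4/364 * 1000 = 91.8 mPa*s

91.8


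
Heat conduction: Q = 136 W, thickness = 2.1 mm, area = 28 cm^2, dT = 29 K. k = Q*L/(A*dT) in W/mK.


k = 136*2.1/1000/(28/10000*29) = 3.52 W/mK

3.52


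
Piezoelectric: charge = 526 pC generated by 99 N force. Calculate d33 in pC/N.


d33 = 526 / 99 = 5.3 pC/N

5.3


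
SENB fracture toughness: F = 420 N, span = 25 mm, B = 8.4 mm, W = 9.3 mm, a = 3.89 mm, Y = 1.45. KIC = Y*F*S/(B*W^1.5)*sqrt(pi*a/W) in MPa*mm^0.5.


KIC = 1.45*420*25/(8.4*9.3^1.5)*sqrt(pi*3.89/9.3) = 73.26

73.26


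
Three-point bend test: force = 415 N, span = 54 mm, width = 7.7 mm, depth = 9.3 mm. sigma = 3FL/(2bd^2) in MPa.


sigma = 3*415*54/(2*7.7*9.3^2) = 50.5 MPa

50.5


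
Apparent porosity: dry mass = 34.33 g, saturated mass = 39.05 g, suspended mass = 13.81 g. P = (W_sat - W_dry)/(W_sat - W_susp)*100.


P = (39.05 - 34.33) / (39.05 - 13.81) * 100 = 4.72 / 25.24 * 100 = 18.7%

18.7


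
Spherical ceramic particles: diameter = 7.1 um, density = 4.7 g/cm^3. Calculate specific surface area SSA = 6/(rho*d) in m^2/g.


SSA = 6 / (4.7 * 7.1) = 0.18 m^2/g

0.18


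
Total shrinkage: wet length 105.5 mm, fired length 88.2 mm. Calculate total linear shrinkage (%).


TS = (105.5 - 88.2) / 105.5 * 100 = 16.4%

16.4


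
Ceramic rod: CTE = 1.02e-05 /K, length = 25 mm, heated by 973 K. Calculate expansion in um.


dL = 1.02e-05 * 25 * 973 * 1000 = 248.115 um

248.115


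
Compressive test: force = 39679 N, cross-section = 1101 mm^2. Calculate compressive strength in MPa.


CS = 39679 / 1101 = 36.0 MPa

36.0


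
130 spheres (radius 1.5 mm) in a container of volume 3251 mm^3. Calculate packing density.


V_sphere = 4/3*pi*1.5^3 = 14.1372 mm^3
Total V = 130*14.1372 = 1837.836 mm^3
PD = 1837.836 / 3251 = 0.565

0.565


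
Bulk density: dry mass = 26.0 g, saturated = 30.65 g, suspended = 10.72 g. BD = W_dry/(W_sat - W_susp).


BD = 26.0 / (30.65 - 10.72) = 26.0 / 19.93 = 1.305 g/cm^3

1.305


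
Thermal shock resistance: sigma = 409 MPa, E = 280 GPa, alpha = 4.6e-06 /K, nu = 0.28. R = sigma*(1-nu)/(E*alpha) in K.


R = 409*(1-0.28)/(280*1000*4.6e-06) = 229 K

229


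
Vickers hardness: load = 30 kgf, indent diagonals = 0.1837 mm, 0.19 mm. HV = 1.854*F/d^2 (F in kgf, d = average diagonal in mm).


d_avg = (0.1837+0.19)/2 = 0.18685 mm
HV = 1.854*30/0.18685^2 = 1593

1593


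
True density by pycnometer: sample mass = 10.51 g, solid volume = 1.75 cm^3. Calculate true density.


TD = 10.51 / 1.75 = 6.006 g/cm^3

6.006


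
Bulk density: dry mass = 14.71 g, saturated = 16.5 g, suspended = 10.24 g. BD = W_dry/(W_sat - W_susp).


BD = 14.71 / (16.5 - 10.24) = 14.71 / 6.26 = 2.35 g/cm^3

2.35


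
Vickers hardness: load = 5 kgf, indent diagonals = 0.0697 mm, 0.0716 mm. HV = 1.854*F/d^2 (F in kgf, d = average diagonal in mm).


d_avg = (0.0697+0.0716)/2 = 0.07065 mm
HV = 1.854*5/0.07065^2 = 1857

1857


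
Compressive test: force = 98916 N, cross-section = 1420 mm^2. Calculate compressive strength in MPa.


CS = 98916 / 1420 = 69.7 MPa

69.7


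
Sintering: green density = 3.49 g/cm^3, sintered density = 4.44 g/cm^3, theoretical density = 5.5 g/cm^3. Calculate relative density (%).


Relative = 4.44 / 5.5 * 100 = 80.7%

80.7


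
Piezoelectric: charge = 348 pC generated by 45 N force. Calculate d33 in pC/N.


d33 = 348 / 45 = 7.7 pC/N

7.7


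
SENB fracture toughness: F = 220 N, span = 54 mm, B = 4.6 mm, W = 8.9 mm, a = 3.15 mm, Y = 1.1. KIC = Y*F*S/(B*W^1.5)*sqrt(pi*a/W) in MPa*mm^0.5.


KIC = 1.1*220*54/(4.6*8.9^1.5)*sqrt(pi*3.15/8.9) = 112.82

112.82


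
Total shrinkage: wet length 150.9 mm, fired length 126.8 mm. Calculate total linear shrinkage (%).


TS = (150.9 - 126.8) / 150.9 * 100 = 15.97%

15.97


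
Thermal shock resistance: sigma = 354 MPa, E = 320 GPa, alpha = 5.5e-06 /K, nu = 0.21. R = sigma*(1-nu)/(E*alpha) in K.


R = 354*(1-0.21)/(320*1000*5.5e-06) = 159 K

159


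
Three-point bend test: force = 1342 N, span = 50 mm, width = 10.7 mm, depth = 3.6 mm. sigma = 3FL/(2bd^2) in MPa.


sigma = 3*1342*50/(2*10.7*3.6^2) = 725.8 MPa

725.8


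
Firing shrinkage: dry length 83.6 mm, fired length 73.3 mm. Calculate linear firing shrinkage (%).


FS = (83.6 - 73.3) / 83.6 * 100 = 12.32%

12.32


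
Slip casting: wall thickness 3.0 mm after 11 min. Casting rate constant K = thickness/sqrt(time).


K = 3.0 / sqrt(11) = 3.0 / 3.3166 = 0.905 mm/min^0.5

0.905


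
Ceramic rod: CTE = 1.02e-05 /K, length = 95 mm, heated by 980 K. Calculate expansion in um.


dL = 1.02e-05 * 95 * 980 * 1000 = 949.62 um

949.62


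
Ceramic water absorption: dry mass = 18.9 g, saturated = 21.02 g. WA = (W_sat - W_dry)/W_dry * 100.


WA = (21.02 - 18.9) / 18.9 * 100 = 11.22%

11.22


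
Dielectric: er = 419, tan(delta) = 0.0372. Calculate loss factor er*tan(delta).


Loss = 419 * 0.0372 = 15.587

15.587


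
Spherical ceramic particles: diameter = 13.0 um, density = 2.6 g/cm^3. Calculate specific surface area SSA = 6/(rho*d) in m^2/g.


SSA = 6 / (2.6 * 13.0) = 0.178 m^2/g

0.178


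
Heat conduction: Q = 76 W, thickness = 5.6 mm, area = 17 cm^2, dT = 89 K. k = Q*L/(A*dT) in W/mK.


k = 76*5.6/1000/(17/10000*89) = 2.81 W/mK

2.81


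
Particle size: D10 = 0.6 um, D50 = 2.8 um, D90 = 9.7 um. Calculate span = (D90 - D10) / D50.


Span = (9.7 - 0.6) / 2.8 = 9.1 / 2.8 = 3.25

3.25


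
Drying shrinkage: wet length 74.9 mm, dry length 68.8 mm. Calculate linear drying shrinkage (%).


DS = (74.9 - 68.8) / 74.9 * 100 = 8.14%

8.14


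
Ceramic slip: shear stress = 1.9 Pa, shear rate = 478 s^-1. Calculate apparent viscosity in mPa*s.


eta = tau/gamma * 1000 = 1.9/478 * 1000 = 4.0 mPa*s

4.0


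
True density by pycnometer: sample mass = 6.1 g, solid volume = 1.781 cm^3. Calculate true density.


TD = 6.1 / 1.781 = 3.425 g/cm^3

3.425


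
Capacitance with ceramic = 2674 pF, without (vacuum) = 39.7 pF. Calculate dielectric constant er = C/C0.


er = 2674 / 39.7 = 67.36

67.36


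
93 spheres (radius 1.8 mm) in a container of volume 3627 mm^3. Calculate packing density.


V_sphere = 4/3*pi*1.8^3 = 24.429 mm^3
Total V = 93*24.429 = 2271.897 mm^3
PD = 2271.897 / 3627 = 0.626

0.626


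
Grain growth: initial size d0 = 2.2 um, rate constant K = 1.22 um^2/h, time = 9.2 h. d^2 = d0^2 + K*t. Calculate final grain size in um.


d^2 = 2.2^2 + 1.22*9.2 = 16.064
d = sqrt(16.064) = 4.01 um

4.01


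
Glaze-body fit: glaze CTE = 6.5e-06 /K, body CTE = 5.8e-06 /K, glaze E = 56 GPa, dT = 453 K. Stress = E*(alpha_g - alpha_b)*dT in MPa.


Stress = 56*1000*(6.5e-06 - 5.8e-06)*453 = 17.8 MPa

17.8


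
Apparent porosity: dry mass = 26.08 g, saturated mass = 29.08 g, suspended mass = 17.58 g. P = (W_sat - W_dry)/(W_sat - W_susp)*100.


P = (29.08 - 26.08) / (29.08 - 17.58) * 100 = 3.0 / 11.5 * 100 = 26.1%

26.1


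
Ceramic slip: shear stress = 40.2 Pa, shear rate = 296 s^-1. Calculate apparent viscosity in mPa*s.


eta = tau/gamma * 1000 = 40.2/296 * 1000 = 135.8 mPa*s

135.8


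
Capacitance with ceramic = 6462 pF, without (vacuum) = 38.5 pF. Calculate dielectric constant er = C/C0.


er = 6462 / 38.5 = 167.84

167.84


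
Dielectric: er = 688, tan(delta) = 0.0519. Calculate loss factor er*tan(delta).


Loss = 688 * 0.0519 = 35.707

35.707


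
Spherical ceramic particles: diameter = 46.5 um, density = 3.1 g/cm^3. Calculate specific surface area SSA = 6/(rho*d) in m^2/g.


SSA = 6 / (3.1 * 46.5) = 0.042 m^2/g

0.042


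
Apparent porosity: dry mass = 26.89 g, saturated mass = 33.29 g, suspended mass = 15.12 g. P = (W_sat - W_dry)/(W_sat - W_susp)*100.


P = (33.29 - 26.89) / (33.29 - 15.12) * 100 = 6.4 / 18.17 * 100 = 35.2%

35.2


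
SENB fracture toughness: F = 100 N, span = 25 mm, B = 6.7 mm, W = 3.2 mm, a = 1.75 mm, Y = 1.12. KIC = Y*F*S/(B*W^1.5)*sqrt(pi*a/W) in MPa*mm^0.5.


KIC = 1.12*100*25/(6.7*3.2^1.5)*sqrt(pi*1.75/3.2) = 95.69

95.69


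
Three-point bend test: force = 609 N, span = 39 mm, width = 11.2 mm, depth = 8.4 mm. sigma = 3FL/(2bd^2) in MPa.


sigma = 3*609*39/(2*11.2*8.4^2) = 45.1 MPa

45.1


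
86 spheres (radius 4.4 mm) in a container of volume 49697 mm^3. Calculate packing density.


V_sphere = 4/3*pi*4.4^3 = 356.8179 mm^3
Total V = 86*356.8179 = 30686.3394 mm^3
PD = 30686.3394 / 49697 = 0.617

0.617


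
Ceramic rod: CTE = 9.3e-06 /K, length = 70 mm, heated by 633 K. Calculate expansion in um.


dL = 9.3e-06 * 70 * 633 * 1000 = 412.083 um

412.083


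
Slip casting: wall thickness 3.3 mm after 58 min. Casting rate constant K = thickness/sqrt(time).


K = 3.3 / sqrt(58) = 3.3 / 7.6158 = 0.433 mm/min^0.5

0.433


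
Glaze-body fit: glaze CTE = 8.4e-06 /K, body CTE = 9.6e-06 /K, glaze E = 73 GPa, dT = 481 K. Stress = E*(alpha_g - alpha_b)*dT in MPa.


Stress = 73*1000*(8.4e-06 - 9.6e-06)*481 = -42.1 MPa

-42.1


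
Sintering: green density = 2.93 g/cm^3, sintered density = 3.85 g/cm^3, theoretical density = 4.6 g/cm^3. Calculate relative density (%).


Relative = 3.85 / 4.6 * 100 = 83.7%

83.7


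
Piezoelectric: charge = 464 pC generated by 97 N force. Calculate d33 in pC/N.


d33 = 464 / 97 = 4.8 pC/N

4.8


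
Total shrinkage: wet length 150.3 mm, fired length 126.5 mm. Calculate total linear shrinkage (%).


TS = (150.3 - 126.5) / 150.3 * 100 = 15.83%

15.83


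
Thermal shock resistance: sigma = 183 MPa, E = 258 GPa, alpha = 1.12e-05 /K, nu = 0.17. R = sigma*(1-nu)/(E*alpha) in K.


R = 183*(1-0.17)/(258*1000*1.12e-05) = 53 K

53


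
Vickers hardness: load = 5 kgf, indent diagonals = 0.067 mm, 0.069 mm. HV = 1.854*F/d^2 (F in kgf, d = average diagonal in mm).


d_avg = (0.067+0.069)/2 = 0.068 mm
HV = 1.854*5/0.068^2 = 2005

2005


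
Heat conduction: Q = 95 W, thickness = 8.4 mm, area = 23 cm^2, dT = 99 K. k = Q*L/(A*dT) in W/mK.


k = 95*8.4/1000/(23/10000*99) = 3.5 W/mK

3.5


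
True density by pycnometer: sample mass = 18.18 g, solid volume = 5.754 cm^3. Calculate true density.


TD = 18.18 / 5.754 = 3.16 g/cm^3

3.16


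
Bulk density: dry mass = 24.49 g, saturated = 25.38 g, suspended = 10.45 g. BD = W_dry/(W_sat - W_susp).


BD = 24.49 / (25.38 - 10.45) = 24.49 / 14.93 = 1.64 g/cm^3

1.64


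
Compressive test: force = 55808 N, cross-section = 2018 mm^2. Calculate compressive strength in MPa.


CS = 55808 / 2018 = 27.7 MPa

27.7


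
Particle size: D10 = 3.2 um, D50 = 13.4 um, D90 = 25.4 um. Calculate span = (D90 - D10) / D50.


Span = (25.4 - 3.2) / 13.4 = 22.2 / 13.4 = 1.657

1.657


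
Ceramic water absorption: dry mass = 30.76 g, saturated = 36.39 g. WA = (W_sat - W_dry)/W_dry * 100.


WA = (36.39 - 30.76) / 30.76 * 100 = 18.3%

18.3


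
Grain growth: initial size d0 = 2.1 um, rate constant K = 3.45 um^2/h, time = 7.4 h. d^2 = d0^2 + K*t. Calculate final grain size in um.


d^2 = 2.1^2 + 3.45*7.4 = 29.94
d = sqrt(29.94) = 5.47 um

5.47


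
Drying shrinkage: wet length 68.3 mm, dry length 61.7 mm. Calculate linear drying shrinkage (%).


DS = (68.3 - 61.7) / 68.3 * 100 = 9.66%

9.66


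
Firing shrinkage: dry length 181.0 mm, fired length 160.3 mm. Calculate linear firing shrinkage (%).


FS = (181.0 - 160.3) / 181.0 * 100 = 11.44%

11.44


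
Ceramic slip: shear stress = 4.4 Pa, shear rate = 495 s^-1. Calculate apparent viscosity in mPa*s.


eta = tau/gamma * 1000 = 4.4/495 * 1000 = 8.9 mPa*s

8.9


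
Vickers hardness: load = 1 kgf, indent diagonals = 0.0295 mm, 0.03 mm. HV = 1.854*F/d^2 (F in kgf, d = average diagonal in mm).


d_avg = (0.0295+0.03)/2 = 0.02975 mm
HV = 1.854*1/0.02975^2 = 2095

2095


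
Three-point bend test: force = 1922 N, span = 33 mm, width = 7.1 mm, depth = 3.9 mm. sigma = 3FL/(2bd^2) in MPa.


sigma = 3*1922*33/(2*7.1*3.9^2) = 881.0 MPa

881.0


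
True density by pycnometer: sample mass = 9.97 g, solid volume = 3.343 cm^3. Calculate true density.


TD = 9.97 / 3.343 = 2.982 g/cm^3

2.982


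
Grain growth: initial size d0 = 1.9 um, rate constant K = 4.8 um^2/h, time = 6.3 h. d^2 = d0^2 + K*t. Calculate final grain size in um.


d^2 = 1.9^2 + 4.8*6.3 = 33.85
d = sqrt(33.85) = 5.82 um

5.82


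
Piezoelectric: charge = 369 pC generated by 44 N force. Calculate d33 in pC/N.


d33 = 369 / 44 = 8.4 pC/N

8.4


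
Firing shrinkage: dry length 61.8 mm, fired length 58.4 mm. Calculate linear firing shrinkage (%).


FS = (61.8 - 58.4) / 61.8 * 100 = 5.5%

5.5


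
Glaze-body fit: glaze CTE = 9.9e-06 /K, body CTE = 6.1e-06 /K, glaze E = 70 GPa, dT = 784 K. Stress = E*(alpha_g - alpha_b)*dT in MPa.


Stress = 70*1000*(9.9e-06 - 6.1e-06)*784 = 208.5 MPa

208.5


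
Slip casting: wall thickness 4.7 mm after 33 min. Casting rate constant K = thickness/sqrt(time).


K = 4.7 / sqrt(33) = 4.7 / 5.7446 = 0.818 mm/min^0.5

0.818


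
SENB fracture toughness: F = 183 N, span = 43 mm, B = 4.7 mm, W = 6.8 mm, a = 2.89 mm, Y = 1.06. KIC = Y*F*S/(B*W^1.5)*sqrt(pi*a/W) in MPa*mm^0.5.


KIC = 1.06*183*43/(4.7*6.8^1.5)*sqrt(pi*2.89/6.8) = 115.65

115.65


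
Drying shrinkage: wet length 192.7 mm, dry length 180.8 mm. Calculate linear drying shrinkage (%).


DS = (192.7 - 180.8) / 192.7 * 100 = 6.18%

6.18


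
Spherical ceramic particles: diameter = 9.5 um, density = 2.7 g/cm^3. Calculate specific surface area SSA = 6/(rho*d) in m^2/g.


SSA = 6 / (2.7 * 9.5) = 0.234 m^2/g

0.234


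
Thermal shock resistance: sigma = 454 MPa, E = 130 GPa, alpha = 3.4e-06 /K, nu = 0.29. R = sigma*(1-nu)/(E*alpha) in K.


R = 454*(1-0.29)/(130*1000*3.4e-06) = 729 K

729


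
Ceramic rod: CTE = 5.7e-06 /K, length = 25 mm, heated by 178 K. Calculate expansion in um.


dL = 5.7e-06 * 25 * 178 * 1000 = 25.365 um

25.365


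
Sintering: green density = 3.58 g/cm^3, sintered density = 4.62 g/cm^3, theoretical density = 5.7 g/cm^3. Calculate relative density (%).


Relative = 4.62 / 5.7 * 100 = 81.1%

81.1


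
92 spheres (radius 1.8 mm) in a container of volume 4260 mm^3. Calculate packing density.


V_sphere = 4/3*pi*1.8^3 = 24.429 mm^3
Total V = 92*24.429 = 2247.468 mm^3
PD = 2247.468 / 4260 = 0.528

0.528


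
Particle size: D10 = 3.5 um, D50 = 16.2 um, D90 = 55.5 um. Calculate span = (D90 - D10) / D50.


Span = (55.5 - 3.5) / 16.2 = 52.0 / 16.2 = 3.21

3.21


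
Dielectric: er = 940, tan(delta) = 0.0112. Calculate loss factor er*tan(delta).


Loss = 940 * 0.0112 = 10.528

10.528
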